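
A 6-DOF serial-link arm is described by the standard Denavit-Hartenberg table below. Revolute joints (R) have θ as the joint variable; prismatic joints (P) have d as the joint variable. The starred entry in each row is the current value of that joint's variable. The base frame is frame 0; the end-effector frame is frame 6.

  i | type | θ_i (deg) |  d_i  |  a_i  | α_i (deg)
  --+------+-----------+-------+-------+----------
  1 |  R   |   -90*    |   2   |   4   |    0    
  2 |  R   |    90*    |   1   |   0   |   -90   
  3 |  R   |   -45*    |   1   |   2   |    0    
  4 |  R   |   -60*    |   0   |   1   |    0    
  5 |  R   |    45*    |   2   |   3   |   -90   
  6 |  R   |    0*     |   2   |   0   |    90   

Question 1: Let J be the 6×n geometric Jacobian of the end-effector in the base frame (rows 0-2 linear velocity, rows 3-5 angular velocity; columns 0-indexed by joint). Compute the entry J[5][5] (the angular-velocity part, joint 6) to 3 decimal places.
-0.500

axis z_5 = (0.8660,0.0000,-0.5000); lever o_n−o_5 = (1.7321,0.0000,-1.0000)
cross product → J_v[:, 5] = (0.0000,-0.0000,0.0000)
J_ω[:, 5] = z_5
entry J[5][5] = -0.5000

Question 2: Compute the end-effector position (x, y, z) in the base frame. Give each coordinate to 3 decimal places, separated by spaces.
4.387 -1.000 6.978

after link 1: o_1 = (0.0000, -4.0000, 2.0000)
after link 2: o_2 = (0.0000, -4.0000, 3.0000)
after link 3: o_3 = (1.4142, -3.0000, 4.4142)
after link 4: o_4 = (1.1554, -3.0000, 5.3801)
after link 5: o_5 = (2.6554, -1.0000, 7.9782)
after link 6: o_6 = (4.3874, -1.0000, 6.9782)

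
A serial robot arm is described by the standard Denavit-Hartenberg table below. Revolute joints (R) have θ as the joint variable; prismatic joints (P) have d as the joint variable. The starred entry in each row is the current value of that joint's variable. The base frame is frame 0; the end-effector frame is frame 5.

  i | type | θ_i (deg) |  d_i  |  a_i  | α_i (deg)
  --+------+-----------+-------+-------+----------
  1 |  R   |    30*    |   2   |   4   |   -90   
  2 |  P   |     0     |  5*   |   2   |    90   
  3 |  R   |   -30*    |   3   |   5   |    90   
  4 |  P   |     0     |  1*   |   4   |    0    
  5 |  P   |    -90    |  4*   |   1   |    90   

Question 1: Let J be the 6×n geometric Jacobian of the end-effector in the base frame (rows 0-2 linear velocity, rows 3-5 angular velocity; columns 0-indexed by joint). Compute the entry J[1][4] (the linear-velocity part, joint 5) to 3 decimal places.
prismatic axis z_4 = (0.0000,-1.0000,0.0000)
J_v[:, 4] = z_4; J_ω[:, 4] = (0,0,0)
entry J[1][4] = -1.0000

-1.000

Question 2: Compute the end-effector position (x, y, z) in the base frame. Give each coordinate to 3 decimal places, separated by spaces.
11.696 2.330 4.000

after link 1: o_1 = (3.4641, 2.0000, 2.0000)
after link 2: o_2 = (2.6962, 7.3301, 2.0000)
after link 3: o_3 = (7.6962, 7.3301, 5.0000)
after link 4: o_4 = (11.6962, 6.3301, 5.0000)
after link 5: o_5 = (11.6962, 2.3301, 4.0000)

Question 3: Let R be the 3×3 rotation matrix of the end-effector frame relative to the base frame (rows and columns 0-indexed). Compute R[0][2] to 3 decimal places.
End-effector z-axis (col 2 of R) = (-1.0000,-0.0000,-0.0000)
R[0][2] = -1.0000

-1.000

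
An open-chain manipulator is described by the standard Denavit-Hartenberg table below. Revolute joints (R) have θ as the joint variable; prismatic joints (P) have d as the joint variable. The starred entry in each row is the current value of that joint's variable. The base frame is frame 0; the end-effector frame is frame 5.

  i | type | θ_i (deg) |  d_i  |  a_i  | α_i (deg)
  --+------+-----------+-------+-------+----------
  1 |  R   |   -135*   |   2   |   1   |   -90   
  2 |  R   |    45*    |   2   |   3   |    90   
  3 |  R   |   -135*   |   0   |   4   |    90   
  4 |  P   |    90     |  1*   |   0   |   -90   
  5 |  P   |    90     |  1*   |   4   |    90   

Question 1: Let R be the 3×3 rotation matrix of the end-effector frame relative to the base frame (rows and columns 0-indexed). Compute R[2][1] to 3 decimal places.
-0.500

End-effector y-axis (col 1 of R) = (0.1464,-0.8536,-0.5000)
R[2][1] = -0.5000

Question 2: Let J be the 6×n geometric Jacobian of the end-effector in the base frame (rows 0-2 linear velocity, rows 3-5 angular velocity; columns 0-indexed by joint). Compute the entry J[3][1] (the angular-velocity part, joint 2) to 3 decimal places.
0.707

axis z_1 = (0.7071,-0.7071,0.0000); lever o_n−o_1 = (-3.0858,0.0858,-2.1213)
cross product → J_v[:, 1] = (1.5000,1.5000,-2.1213)
J_ω[:, 1] = z_1
entry J[3][1] = 0.7071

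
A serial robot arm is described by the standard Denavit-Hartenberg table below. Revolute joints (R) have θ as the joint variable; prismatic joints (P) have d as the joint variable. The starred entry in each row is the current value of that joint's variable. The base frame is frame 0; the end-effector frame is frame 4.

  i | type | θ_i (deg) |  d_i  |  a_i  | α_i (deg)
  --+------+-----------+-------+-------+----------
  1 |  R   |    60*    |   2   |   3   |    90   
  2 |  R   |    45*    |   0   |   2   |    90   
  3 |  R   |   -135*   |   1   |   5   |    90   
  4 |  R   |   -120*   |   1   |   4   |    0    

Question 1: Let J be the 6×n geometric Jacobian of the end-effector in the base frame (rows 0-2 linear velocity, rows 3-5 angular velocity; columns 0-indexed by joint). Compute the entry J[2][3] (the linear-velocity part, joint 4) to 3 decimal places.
-0.318

axis z_3 = (0.3624,-0.7866,-0.5000); lever o_n−o_3 = (0.8624,-2.7490,2.9495)
cross product → J_v[:, 3] = (-3.6945,-1.5000,-0.3178)
J_ω[:, 3] = z_3
entry J[2][3] = -0.3178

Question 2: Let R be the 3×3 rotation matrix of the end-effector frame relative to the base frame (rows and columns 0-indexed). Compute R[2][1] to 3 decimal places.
End-effector y-axis (col 1 of R) = (-0.9236,-0.3750,-0.0795)
R[2][1] = -0.0795

-0.079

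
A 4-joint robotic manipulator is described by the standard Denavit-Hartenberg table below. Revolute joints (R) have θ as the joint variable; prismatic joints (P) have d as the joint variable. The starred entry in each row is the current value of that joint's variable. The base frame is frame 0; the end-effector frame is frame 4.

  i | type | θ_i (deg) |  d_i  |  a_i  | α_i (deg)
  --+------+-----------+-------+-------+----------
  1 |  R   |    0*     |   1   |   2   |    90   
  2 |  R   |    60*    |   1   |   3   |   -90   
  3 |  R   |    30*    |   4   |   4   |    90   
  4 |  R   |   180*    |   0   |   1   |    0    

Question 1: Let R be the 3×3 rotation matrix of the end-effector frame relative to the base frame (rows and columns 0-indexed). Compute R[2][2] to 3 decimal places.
0.433

End-effector z-axis (col 2 of R) = (0.2500,-0.8660,0.4330)
R[2][2] = 0.4330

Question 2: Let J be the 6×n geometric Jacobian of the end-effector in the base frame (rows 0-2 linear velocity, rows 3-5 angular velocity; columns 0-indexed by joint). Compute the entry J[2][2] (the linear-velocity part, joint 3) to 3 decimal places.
axis z_2 = (-0.8660,-0.0000,0.5000); lever o_n−o_2 = (-2.1651,1.5000,4.2500)
cross product → J_v[:, 2] = (-0.7500,2.5981,-1.2990)
J_ω[:, 2] = z_2
entry J[2][2] = -1.2990

-1.299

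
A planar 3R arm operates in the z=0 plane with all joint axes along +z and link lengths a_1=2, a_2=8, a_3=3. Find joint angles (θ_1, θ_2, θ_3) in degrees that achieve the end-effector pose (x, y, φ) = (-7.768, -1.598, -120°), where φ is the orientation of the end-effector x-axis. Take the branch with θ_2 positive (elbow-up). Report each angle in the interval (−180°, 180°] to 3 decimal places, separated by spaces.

30.003 149.997 60.000

wrist centre = target − a_3·(cos φ, sin φ) = (-6.2680, 1.0001)
cos θ_2 = (40.2880−2²−8²)/(2·2·8) = -0.8660; θ_2 = 149.9972° (elbow-up)
β = atan2(1.0001,-6.2680) = 170.9347°; ψ = atan2(4.0003,-4.9280) = 140.9318°
θ_1 = β − ψ = 30.0029°
θ_3 = φ − θ_1 − θ_2 = 59.9999° (wrapped to (-180°,180°])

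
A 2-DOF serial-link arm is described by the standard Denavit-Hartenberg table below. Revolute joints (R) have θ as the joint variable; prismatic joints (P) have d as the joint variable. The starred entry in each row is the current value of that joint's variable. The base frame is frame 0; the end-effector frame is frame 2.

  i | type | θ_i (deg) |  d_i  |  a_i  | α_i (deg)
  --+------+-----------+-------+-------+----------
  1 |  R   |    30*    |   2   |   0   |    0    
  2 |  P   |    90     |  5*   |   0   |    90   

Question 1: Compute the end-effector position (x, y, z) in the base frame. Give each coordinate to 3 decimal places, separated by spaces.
0.000 0.000 7.000

after link 1: o_1 = (0.0000, 0.0000, 2.0000)
after link 2: o_2 = (0.0000, 0.0000, 7.0000)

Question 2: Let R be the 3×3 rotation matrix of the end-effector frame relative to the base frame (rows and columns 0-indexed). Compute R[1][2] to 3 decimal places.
End-effector z-axis (col 2 of R) = (0.8660,0.5000,0.0000)
R[1][2] = 0.5000

0.500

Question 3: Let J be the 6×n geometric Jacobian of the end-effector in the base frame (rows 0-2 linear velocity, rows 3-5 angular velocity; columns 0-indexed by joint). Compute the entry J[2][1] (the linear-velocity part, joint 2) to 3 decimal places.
prismatic axis z_1 = (0.0000,0.0000,1.0000)
J_v[:, 1] = z_1; J_ω[:, 1] = (0,0,0)
entry J[2][1] = 1.0000

1.000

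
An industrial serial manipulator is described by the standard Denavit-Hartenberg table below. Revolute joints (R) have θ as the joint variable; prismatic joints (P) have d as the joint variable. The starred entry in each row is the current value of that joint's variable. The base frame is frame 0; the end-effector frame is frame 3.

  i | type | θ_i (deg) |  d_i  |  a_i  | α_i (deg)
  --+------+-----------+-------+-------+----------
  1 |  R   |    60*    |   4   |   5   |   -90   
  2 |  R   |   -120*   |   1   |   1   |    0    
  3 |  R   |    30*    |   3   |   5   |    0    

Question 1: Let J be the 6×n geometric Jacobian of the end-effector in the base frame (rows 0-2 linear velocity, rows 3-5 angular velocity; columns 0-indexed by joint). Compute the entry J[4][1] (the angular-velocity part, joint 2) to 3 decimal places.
0.500

axis z_1 = (-0.8660,0.5000,0.0000); lever o_n−o_1 = (-3.7141,1.5670,5.8660)
cross product → J_v[:, 1] = (2.9330,5.0801,0.5000)
J_ω[:, 1] = z_1
entry J[4][1] = 0.5000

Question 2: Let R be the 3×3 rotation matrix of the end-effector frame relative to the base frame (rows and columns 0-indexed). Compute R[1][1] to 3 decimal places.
End-effector y-axis (col 1 of R) = (0.5000,0.8660,-0.0000)
R[1][1] = 0.8660

0.866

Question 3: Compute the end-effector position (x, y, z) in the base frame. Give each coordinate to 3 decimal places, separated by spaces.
-1.214 5.897 9.866

after link 1: o_1 = (2.5000, 4.3301, 4.0000)
after link 2: o_2 = (1.3840, 4.3971, 4.8660)
after link 3: o_3 = (-1.2141, 5.8971, 9.8660)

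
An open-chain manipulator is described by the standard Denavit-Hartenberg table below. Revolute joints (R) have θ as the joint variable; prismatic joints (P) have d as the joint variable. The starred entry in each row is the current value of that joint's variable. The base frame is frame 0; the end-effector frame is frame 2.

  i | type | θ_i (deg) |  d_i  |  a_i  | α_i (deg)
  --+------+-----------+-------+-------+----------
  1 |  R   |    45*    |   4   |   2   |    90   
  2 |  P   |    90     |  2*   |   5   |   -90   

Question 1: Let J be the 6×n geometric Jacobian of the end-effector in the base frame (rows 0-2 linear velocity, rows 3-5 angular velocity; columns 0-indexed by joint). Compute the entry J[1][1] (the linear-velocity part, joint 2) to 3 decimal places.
prismatic axis z_1 = (0.7071,-0.7071,0.0000)
J_v[:, 1] = z_1; J_ω[:, 1] = (0,0,0)
entry J[1][1] = -0.7071

-0.707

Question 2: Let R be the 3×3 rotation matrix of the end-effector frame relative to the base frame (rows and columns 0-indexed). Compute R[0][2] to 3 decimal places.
End-effector z-axis (col 2 of R) = (-0.7071,-0.7071,0.0000)
R[0][2] = -0.7071

-0.707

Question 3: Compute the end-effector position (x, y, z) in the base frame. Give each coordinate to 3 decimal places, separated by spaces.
2.828 0.000 9.000

after link 1: o_1 = (1.4142, 1.4142, 4.0000)
after link 2: o_2 = (2.8284, 0.0000, 9.0000)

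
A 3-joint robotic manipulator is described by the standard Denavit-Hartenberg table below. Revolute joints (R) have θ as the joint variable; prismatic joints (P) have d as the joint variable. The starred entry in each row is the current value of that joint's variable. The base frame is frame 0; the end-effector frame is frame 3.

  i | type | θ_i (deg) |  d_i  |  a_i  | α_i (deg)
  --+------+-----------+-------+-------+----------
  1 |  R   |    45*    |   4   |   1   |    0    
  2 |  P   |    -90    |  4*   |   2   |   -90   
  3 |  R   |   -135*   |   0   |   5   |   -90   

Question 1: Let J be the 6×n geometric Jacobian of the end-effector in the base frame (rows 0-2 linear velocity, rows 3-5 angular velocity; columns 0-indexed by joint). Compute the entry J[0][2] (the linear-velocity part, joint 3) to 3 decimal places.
axis z_2 = (0.7071,0.7071,0.0000); lever o_n−o_2 = (-2.5000,2.5000,3.5355)
cross product → J_v[:, 2] = (2.5000,-2.5000,3.5355)
J_ω[:, 2] = z_2
entry J[0][2] = 2.5000

2.500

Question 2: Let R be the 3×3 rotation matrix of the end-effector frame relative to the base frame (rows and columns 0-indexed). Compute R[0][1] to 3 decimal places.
End-effector y-axis (col 1 of R) = (-0.7071,-0.7071,-0.0000)
R[0][1] = -0.7071

-0.707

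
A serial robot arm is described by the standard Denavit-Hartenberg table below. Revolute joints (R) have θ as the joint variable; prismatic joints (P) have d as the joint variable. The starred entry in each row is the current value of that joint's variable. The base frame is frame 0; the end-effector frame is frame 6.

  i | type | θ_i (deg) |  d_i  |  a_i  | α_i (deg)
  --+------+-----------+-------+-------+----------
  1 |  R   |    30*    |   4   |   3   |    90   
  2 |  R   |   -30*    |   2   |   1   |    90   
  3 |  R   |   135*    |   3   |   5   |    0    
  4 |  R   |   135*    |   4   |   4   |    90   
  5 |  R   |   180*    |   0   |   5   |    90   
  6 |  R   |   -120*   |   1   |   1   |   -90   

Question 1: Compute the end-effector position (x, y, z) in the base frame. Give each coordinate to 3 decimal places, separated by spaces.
after link 1: o_1 = (2.5981, 1.5000, 4.0000)
after link 2: o_2 = (4.3481, 0.2010, 3.5000)
after link 3: o_3 = (2.1652, -5.1418, 2.6697)
after link 4: o_4 = (-1.5669, -2.6777, -0.7944)
after link 5: o_5 = (0.9331, -7.0079, -0.7944)
after link 6: o_6 = (0.8996, -6.4498, -2.0934)

0.900 -6.450 -2.093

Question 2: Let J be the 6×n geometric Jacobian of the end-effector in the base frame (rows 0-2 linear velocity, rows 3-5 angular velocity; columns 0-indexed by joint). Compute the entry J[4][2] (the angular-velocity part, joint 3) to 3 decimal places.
axis z_2 = (-0.4330,-0.2500,-0.8660); lever o_n−o_2 = (-3.4485,-6.6508,-5.5934)
cross product → J_v[:, 2] = (-4.3614,0.5644,2.0178)
J_ω[:, 2] = z_2
entry J[4][2] = -0.2500

-0.250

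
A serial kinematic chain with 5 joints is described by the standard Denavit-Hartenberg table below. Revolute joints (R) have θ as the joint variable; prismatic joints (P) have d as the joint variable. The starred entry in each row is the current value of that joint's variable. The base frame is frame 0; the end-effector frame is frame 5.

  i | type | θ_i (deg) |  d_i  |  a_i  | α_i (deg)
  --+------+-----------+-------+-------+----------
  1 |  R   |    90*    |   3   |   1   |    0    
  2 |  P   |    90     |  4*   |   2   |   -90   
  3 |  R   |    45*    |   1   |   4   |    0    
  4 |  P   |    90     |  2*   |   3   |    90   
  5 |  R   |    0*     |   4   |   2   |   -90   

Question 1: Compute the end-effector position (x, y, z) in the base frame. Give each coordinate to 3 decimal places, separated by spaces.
after link 1: o_1 = (0.0000, 1.0000, 3.0000)
after link 2: o_2 = (-2.0000, 1.0000, 7.0000)
after link 3: o_3 = (-4.8284, 0.0000, 4.1716)
after link 4: o_4 = (-2.7071, -2.0000, 2.0503)
after link 5: o_5 = (-4.1213, -2.0000, -2.1924)

-4.121 -2.000 -2.192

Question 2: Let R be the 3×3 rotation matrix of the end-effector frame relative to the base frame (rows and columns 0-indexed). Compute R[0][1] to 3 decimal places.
End-effector y-axis (col 1 of R) = (0.7071,-0.0000,0.7071)
R[0][1] = 0.7071

0.707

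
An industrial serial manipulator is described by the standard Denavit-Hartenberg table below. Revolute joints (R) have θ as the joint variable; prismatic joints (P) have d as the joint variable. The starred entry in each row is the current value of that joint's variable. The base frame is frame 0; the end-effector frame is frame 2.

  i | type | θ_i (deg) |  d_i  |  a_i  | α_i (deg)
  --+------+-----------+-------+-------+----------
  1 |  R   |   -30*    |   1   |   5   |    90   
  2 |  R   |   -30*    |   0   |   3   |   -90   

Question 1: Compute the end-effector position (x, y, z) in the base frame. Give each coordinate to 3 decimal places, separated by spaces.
after link 1: o_1 = (4.3301, -2.5000, 1.0000)
after link 2: o_2 = (6.5801, -3.7990, -0.5000)

6.580 -3.799 -0.500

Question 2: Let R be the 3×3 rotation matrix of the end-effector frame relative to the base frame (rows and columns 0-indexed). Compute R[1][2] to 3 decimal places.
End-effector z-axis (col 2 of R) = (0.4330,-0.2500,0.8660)
R[1][2] = -0.2500

-0.250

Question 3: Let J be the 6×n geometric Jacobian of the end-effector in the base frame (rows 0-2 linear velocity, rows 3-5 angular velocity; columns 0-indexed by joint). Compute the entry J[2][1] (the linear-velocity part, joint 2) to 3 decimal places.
axis z_1 = (-0.5000,-0.8660,0.0000); lever o_n−o_1 = (2.2500,-1.2990,-1.5000)
cross product → J_v[:, 1] = (1.2990,-0.7500,2.5981)
J_ω[:, 1] = z_1
entry J[2][1] = 2.5981

2.598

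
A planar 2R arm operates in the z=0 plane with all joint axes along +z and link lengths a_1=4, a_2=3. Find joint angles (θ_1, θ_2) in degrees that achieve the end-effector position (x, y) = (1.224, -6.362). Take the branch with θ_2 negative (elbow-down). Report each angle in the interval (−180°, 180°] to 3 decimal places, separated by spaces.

-60.000 -44.991

cos θ_2 = (41.9732−4²−3²)/(2·4·3) = 0.7072; θ_2 = -44.9910° (elbow-down)
β = atan2(-6.3620,1.2240) = -79.1098°; ψ = atan2(-2.1210,6.1217) = -19.1098°
θ_1 = β − ψ = -60.0000°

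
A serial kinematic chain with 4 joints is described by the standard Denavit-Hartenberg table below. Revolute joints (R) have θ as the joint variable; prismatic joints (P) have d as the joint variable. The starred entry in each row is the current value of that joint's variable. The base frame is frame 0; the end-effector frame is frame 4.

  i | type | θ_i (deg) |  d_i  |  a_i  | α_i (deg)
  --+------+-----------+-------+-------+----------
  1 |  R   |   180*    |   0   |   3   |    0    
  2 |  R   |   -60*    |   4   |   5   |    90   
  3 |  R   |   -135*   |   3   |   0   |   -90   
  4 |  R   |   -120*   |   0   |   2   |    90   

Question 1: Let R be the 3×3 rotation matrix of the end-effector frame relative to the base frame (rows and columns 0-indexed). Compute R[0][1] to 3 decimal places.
-0.354

End-effector y-axis (col 1 of R) = (-0.3536,0.6124,-0.7071)
R[0][1] = -0.3536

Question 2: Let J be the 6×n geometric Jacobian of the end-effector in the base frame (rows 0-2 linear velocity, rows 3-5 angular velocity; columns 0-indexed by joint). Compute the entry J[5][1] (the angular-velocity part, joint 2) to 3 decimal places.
axis z_1 = (0.0000,0.0000,1.0000); lever o_n−o_1 = (1.2445,7.3085,4.7071)
cross product → J_v[:, 1] = (-7.3085,1.2445,0.0000)
J_ω[:, 1] = z_1
entry J[5][1] = 1.0000

1.000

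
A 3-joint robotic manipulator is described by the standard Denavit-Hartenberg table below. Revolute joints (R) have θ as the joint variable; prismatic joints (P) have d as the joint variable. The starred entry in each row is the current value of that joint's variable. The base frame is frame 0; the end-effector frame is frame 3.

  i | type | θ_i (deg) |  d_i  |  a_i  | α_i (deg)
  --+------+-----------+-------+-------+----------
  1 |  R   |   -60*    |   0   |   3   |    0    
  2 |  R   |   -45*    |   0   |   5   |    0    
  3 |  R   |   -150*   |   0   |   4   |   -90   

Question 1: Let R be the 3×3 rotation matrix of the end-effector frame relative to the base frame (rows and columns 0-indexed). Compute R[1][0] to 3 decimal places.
0.966

End-effector x-axis (col 0 of R) = (-0.2588,0.9659,0.0000)
R[1][0] = 0.9659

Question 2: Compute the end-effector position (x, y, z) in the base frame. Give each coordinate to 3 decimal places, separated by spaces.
after link 1: o_1 = (1.5000, -2.5981, 0.0000)
after link 2: o_2 = (0.2059, -7.4277, 0.0000)
after link 3: o_3 = (-0.8294, -3.5640, 0.0000)

-0.829 -3.564 0.000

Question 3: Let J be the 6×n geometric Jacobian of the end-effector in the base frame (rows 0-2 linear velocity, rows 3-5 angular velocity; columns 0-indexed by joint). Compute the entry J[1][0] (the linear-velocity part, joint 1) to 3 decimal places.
axis z_0 = ẑ; lever o_n−o_0 = (-0.8294,-3.5640,0.0000)
cross product → J_v[:, 0] = (3.5640,-0.8294,0.0000)
J_ω[:, 0] = z_0
entry J[1][0] = -0.8294

-0.829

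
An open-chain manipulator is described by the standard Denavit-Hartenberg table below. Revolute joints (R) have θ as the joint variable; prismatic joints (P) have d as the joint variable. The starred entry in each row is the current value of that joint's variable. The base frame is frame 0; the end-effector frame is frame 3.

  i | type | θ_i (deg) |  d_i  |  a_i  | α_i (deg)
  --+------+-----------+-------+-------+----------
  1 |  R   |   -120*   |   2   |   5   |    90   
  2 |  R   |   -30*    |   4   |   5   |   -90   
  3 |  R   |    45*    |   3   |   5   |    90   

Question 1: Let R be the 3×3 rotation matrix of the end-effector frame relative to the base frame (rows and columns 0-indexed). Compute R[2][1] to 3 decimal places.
End-effector y-axis (col 1 of R) = (-0.2500,-0.4330,0.8660)
R[2][1] = 0.8660

0.866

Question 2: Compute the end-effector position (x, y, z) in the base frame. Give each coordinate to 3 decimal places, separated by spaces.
-7.348 -11.799 0.330

after link 1: o_1 = (-2.5000, -4.3301, 2.0000)
after link 2: o_2 = (-8.1292, -6.0801, -0.5000)
after link 3: o_3 = (-7.3482, -11.7986, 0.3303)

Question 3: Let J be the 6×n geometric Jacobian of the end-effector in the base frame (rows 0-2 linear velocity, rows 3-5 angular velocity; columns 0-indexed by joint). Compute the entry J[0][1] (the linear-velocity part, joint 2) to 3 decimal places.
axis z_1 = (-0.8660,0.5000,0.0000); lever o_n−o_1 = (-4.8482,-7.4685,-1.6697)
cross product → J_v[:, 1] = (-0.8348,-1.4460,8.8920)
J_ω[:, 1] = z_1
entry J[0][1] = -0.8348

-0.835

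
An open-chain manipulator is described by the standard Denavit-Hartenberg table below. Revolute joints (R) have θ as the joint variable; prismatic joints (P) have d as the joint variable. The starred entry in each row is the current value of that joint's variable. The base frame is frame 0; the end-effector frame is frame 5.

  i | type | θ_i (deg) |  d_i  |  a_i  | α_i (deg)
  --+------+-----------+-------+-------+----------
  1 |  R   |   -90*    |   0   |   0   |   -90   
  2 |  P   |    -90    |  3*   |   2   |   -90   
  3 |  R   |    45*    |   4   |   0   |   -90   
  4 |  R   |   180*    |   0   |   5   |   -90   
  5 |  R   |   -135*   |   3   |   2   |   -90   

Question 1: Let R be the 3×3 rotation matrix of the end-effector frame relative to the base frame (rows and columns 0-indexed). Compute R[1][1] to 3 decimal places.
End-effector y-axis (col 1 of R) = (-0.0000,1.0000,0.0000)
R[1][1] = 1.0000

1.000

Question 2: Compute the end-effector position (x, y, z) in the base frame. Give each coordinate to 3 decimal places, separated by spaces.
after link 1: o_1 = (0.0000, 0.0000, 0.0000)
after link 2: o_2 = (3.0000, 0.0000, 2.0000)
after link 3: o_3 = (3.0000, -4.0000, 2.0000)
after link 4: o_4 = (6.5355, -4.0000, -1.5355)
after link 5: o_5 = (4.5355, -7.0000, -1.5355)

4.536 -7.000 -1.536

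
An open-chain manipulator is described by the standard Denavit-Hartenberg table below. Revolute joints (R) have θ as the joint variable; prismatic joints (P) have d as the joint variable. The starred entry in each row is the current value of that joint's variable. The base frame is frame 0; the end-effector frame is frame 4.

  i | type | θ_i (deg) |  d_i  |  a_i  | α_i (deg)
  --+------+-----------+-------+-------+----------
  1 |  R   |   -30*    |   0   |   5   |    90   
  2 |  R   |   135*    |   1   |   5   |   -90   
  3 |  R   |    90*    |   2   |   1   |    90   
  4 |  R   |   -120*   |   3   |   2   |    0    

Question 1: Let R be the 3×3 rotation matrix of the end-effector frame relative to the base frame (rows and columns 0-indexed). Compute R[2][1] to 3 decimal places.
0.354

End-effector y-axis (col 1 of R) = (0.7392,0.5732,0.3536)
R[2][1] = 0.3536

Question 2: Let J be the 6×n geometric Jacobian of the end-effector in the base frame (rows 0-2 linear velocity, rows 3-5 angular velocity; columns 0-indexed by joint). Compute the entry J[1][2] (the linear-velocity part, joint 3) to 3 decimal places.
2.598

axis z_2 = (-0.6124,0.3536,-0.7071); lever o_n−o_2 = (-2.0012,1.1554,1.9319)
cross product → J_v[:, 2] = (1.5000,2.5981,-0.0000)
J_ω[:, 2] = z_2
entry J[1][2] = 2.5981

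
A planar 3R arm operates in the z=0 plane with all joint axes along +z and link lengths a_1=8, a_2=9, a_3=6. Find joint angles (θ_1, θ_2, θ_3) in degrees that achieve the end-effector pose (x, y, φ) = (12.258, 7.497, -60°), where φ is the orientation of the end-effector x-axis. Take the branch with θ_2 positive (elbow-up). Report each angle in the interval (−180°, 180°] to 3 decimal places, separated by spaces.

29.999 44.998 -134.997

wrist centre = target − a_3·(cos φ, sin φ) = (9.2580, 12.6932)
cos θ_2 = (246.8267−8²−9²)/(2·8·9) = 0.7071; θ_2 = 44.9981° (elbow-up)
β = atan2(12.6932,9.2580) = 53.8941°; ψ = atan2(6.3638,14.3642) = 23.8948°
θ_1 = β − ψ = 29.9994°
θ_3 = φ − θ_1 − θ_2 = -134.9975° (wrapped to (-180°,180°])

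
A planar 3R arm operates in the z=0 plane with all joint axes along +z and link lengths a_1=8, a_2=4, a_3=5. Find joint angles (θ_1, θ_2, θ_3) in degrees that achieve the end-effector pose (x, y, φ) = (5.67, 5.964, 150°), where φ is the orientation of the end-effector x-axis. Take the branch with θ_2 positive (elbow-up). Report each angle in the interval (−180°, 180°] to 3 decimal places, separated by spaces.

-0.000 59.998 90.002

wrist centre = target − a_3·(cos φ, sin φ) = (10.0001, 3.4640)
cos θ_2 = (112.0018−8²−4²)/(2·8·4) = 0.5000; θ_2 = 59.9981° (elbow-up)
β = atan2(3.4640,10.0001) = 19.1059°; ψ = atan2(3.4640,10.0001) = 19.1061°
θ_1 = β − ψ = -0.0002°
θ_3 = φ − θ_1 − θ_2 = 90.0021° (wrapped to (-180°,180°])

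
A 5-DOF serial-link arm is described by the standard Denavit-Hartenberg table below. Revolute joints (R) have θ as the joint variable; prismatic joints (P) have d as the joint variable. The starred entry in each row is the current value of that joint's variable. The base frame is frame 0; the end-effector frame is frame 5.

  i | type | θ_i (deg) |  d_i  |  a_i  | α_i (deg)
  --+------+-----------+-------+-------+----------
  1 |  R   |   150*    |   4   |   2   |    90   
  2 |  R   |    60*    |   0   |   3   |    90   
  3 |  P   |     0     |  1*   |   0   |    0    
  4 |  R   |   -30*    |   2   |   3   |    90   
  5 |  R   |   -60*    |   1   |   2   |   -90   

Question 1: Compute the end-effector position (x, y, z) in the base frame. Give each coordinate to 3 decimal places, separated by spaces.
-6.699 0.558 8.531

after link 1: o_1 = (-1.7321, 1.0000, 4.0000)
after link 2: o_2 = (-3.0311, 1.7500, 6.5981)
after link 3: o_3 = (-3.7811, 2.1830, 6.0981)
after link 4: o_4 = (-7.1561, 2.3995, 7.3481)
after link 5: o_5 = (-6.6986, 0.5580, 8.5311)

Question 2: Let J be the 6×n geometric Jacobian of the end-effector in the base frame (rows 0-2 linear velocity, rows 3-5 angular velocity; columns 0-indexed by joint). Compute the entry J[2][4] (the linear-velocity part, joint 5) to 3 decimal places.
axis z_4 = (-0.2165,-0.8750,-0.4330); lever o_n−o_4 = (0.4575,-1.8415,1.1830)
cross product → J_v[:, 4] = (-1.8325,0.0580,0.7990)
J_ω[:, 4] = z_4
entry J[2][4] = 0.7990

0.799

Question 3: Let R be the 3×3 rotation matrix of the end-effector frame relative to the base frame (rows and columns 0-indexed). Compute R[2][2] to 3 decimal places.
End-effector z-axis (col 2 of R) = (-0.9163,0.0290,0.3995)
R[2][2] = 0.3995

0.400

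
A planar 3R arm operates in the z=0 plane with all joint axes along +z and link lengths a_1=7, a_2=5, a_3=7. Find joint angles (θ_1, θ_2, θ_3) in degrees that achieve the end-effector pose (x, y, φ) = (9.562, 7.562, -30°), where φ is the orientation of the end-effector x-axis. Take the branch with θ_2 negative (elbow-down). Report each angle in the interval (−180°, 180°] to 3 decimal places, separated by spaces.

wrist centre = target − a_3·(cos φ, sin φ) = (3.4998, 11.0620)
cos θ_2 = (134.6166−7²−5²)/(2·7·5) = 0.8660; θ_2 = -30.0085° (elbow-down)
β = atan2(11.0620,3.4998) = 72.4435°; ψ = atan2(-2.5006,11.3298) = -12.4465°
θ_1 = β − ψ = 84.8900°
θ_3 = φ − θ_1 − θ_2 = -84.8815° (wrapped to (-180°,180°])

84.890 -30.008 -84.882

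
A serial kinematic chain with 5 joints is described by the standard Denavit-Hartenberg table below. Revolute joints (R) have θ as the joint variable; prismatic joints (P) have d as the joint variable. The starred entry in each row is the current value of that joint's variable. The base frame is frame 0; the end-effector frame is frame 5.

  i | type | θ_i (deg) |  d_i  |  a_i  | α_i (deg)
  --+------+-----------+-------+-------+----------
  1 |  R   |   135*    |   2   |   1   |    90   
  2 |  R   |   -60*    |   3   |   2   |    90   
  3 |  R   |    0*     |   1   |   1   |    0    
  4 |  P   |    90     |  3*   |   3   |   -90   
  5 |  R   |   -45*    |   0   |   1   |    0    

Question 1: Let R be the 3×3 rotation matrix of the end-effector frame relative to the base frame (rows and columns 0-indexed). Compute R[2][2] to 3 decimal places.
0.866

End-effector z-axis (col 2 of R) = (0.3536,-0.3536,0.8660)
R[2][2] = 0.8660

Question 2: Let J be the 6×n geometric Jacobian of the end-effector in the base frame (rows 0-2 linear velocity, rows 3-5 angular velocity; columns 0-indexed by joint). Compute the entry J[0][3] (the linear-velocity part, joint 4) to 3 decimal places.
0.612

prismatic axis z_3 = (0.6124,-0.6124,-0.5000)
J_v[:, 3] = z_3; J_ω[:, 3] = (0,0,0)
entry J[0][3] = 0.6124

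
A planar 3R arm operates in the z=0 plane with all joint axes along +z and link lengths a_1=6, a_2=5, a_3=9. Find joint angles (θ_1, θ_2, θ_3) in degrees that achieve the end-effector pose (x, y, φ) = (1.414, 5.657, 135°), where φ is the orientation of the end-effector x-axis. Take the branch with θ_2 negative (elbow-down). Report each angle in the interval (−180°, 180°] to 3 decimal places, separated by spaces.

34.613 -90.003 -169.610

wrist centre = target − a_3·(cos φ, sin φ) = (7.7780, -0.7070)
cos θ_2 = (60.9965−6²−5²)/(2·6·5) = -0.0001; θ_2 = -90.0034° (elbow-down)
β = atan2(-0.7070,7.7780) = -5.1935°; ψ = atan2(-5.0000,5.9997) = -39.8070°
θ_1 = β − ψ = 34.6134°
θ_3 = φ − θ_1 − θ_2 = -169.6101° (wrapped to (-180°,180°])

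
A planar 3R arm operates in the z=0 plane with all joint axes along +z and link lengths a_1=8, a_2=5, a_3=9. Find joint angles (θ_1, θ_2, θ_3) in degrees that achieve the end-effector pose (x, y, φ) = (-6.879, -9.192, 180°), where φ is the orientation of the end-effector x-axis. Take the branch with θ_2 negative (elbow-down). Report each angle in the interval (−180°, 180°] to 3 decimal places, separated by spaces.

-45.000 -90.006 -44.994

wrist centre = target − a_3·(cos φ, sin φ) = (2.1210, -9.1920)
cos θ_2 = (88.9915−8²−5²)/(2·8·5) = -0.0001; θ_2 = -90.0061° (elbow-down)
β = atan2(-9.1920,2.1210) = -77.0067°; ψ = atan2(-5.0000,7.9995) = -32.0071°
θ_1 = β − ψ = -44.9997°
θ_3 = φ − θ_1 − θ_2 = -44.9943° (wrapped to (-180°,180°])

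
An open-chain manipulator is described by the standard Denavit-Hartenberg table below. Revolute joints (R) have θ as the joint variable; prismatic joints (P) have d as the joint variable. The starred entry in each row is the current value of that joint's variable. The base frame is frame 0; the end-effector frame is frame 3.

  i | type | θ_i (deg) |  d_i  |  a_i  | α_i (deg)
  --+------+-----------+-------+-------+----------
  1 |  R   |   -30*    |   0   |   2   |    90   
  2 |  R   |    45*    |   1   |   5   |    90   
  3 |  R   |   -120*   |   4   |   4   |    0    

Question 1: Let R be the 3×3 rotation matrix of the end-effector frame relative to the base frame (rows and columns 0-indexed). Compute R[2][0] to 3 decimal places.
End-effector x-axis (col 0 of R) = (0.1268,0.9268,-0.3536)
R[2][0] = -0.3536

-0.354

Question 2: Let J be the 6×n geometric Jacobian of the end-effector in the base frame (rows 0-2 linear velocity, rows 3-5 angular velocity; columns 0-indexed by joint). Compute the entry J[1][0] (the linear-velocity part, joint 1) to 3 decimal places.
axis z_0 = ẑ; lever o_n−o_0 = (7.2507,-1.3409,-0.7071)
cross product → J_v[:, 0] = (1.3409,7.2507,-0.0000)
J_ω[:, 0] = z_0
entry J[1][0] = 7.2507

7.251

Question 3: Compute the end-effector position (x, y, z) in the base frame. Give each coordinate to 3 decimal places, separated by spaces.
after link 1: o_1 = (1.7321, -1.0000, 0.0000)
after link 2: o_2 = (4.2939, -3.6338, 3.5355)
after link 3: o_3 = (7.2507, -1.3409, -0.7071)

7.251 -1.341 -0.707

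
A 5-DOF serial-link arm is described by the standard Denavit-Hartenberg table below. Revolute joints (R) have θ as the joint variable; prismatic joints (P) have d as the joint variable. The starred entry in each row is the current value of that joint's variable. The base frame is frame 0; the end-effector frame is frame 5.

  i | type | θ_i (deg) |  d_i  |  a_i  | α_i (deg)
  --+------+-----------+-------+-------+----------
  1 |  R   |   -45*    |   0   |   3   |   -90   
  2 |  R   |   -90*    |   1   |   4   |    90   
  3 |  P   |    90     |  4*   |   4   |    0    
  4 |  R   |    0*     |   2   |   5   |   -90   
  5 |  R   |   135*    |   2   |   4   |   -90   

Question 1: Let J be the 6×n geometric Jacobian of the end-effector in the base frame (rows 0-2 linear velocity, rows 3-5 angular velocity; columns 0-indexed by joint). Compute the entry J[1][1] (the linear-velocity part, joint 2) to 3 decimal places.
-1.414

axis z_1 = (0.7071,0.7071,0.0000); lever o_n−o_1 = (2.8284,7.3137,2.0000)
cross product → J_v[:, 1] = (1.4142,-1.4142,3.1716)
J_ω[:, 1] = z_1
entry J[1][1] = -1.4142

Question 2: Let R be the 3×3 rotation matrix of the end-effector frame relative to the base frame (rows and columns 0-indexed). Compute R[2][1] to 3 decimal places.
1.000

End-effector y-axis (col 1 of R) = (-0.0000,-0.0000,1.0000)
R[2][1] = 1.0000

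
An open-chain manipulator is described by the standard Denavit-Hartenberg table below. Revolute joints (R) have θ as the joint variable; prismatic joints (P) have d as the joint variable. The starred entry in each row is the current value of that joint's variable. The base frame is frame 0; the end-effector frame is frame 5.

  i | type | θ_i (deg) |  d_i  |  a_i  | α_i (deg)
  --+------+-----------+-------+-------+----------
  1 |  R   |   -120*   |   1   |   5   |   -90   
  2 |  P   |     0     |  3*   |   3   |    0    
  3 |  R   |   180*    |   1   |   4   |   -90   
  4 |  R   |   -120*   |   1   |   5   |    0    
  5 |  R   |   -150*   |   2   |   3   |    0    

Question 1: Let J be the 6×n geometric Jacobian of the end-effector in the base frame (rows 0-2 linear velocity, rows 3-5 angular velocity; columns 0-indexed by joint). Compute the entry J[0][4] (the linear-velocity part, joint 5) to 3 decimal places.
-1.500

axis z_4 = (0.0000,0.0000,1.0000); lever o_n−o_4 = (-2.5981,1.5000,2.0000)
cross product → J_v[:, 4] = (-1.5000,-2.5981,0.0000)
J_ω[:, 4] = z_4
entry J[0][4] = -1.5000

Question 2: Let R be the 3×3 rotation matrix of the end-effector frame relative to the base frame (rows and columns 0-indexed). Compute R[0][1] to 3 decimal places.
-0.500

End-effector y-axis (col 1 of R) = (-0.5000,-0.8660,0.0000)
R[0][1] = -0.5000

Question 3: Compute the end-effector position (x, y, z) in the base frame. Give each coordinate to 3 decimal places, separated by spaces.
after link 1: o_1 = (-2.5000, -4.3301, 1.0000)
after link 2: o_2 = (-1.4019, -8.4282, 1.0000)
after link 3: o_3 = (1.4641, -5.4641, 1.0000)
after link 4: o_4 = (3.9641, -9.7942, 2.0000)
after link 5: o_5 = (1.3660, -8.2942, 4.0000)

1.366 -8.294 4.000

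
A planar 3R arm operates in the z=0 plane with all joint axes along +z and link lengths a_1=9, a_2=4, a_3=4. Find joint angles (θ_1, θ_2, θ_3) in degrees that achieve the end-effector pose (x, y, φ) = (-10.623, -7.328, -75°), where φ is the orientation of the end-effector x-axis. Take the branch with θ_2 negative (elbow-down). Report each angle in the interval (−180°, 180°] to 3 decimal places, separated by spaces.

wrist centre = target − a_3·(cos φ, sin φ) = (-11.6583, -3.4643)
cos θ_2 = (147.9168−9²−4²)/(2·9·4) = 0.7072; θ_2 = -44.9943° (elbow-down)
β = atan2(-3.4643,-11.6583) = -163.4505°; ψ = atan2(-2.8281,11.8287) = -13.4465°
θ_1 = β − ψ = -150.0040°
θ_3 = φ − θ_1 − θ_2 = 119.9983° (wrapped to (-180°,180°])

-150.004 -44.994 119.998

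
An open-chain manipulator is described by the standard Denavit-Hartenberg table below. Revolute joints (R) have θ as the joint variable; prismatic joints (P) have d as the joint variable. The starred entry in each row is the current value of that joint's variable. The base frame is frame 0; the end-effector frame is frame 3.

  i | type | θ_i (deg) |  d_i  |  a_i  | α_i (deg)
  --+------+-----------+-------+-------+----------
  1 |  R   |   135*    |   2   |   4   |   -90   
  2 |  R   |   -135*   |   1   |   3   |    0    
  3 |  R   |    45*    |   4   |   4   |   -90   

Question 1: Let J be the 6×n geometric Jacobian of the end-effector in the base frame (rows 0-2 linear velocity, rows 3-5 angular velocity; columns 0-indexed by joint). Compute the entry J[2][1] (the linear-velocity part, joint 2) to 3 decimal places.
2.121

axis z_1 = (-0.7071,-0.7071,0.0000); lever o_n−o_1 = (-2.0355,-5.0355,6.1213)
cross product → J_v[:, 1] = (-4.3284,4.3284,2.1213)
J_ω[:, 1] = z_1
entry J[2][1] = 2.1213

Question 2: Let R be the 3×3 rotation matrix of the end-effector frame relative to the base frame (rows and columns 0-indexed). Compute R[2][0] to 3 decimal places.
End-effector x-axis (col 0 of R) = (0.0000,0.0000,1.0000)
R[2][0] = 1.0000

1.000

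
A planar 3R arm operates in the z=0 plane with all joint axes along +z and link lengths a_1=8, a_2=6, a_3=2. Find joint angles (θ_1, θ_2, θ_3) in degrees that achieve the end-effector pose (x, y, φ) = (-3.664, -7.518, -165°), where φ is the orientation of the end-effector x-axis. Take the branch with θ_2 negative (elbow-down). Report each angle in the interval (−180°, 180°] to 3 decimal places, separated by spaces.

wrist centre = target − a_3·(cos φ, sin φ) = (-1.7321, -7.0004)
cos θ_2 = (52.0054−8²−6²)/(2·8·6) = -0.4999; θ_2 = -119.9963° (elbow-down)
β = atan2(-7.0004,-1.7321) = -103.8979°; ψ = atan2(-5.1963,5.0003) = -46.1013°
θ_1 = β − ψ = -57.7967°
θ_3 = φ − θ_1 − θ_2 = 12.7930° (wrapped to (-180°,180°])

-57.797 -119.996 12.793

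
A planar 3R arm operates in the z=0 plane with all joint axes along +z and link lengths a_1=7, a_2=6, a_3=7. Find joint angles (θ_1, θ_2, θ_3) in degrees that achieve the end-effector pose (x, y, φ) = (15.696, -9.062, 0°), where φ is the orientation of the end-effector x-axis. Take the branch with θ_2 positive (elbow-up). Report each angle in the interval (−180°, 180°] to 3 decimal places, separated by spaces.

wrist centre = target − a_3·(cos φ, sin φ) = (8.6960, -9.0620)
cos θ_2 = (157.7403−7²−6²)/(2·7·6) = 0.8660; θ_2 = 30.0080° (elbow-up)
β = atan2(-9.0620,8.6960) = -46.1807°; ψ = atan2(3.0007,12.1957) = 13.8229°
θ_1 = β − ψ = -60.0036°
θ_3 = φ − θ_1 − θ_2 = 29.9956° (wrapped to (-180°,180°])

-60.004 30.008 29.996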